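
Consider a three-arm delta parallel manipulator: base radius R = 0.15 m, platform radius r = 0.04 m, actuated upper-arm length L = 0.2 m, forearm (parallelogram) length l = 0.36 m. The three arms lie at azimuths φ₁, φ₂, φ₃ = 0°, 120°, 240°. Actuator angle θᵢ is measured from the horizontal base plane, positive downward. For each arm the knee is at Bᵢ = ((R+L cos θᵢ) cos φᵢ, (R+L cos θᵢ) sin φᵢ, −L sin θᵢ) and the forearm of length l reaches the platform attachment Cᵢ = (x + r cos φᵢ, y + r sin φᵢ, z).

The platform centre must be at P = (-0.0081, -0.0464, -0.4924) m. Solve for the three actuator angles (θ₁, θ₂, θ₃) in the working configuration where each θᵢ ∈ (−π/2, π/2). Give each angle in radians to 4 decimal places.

arm 1 (φ=0.0°): x'=-0.0081, y'=-0.0464
  A=0.1181, B=-0.4924, C=(l²−L²−A²−y'²−z²)/(2L)=-0.4224
  θ1 = atan2(B,A) + arccos(C/0.5064) = 1.2220
φ2=120.0° → target in arm frame (-0.0361, 0.0302)
  A cos θ + B sin θ = C:  0.1461·cos θ + -0.4924·sin θ = -0.4378
  θ2 = atan2(B,A) + arccos(C/0.5136) = 1.3091
φ3=240.0° → target in arm frame (0.0442, 0.0162)
  e−x'=0.0658;  (l²−L²−(e−x')²−y'²−z²)/2L = -0.3936
  θ3 = atan2(B,A) + arccos(C/0.4968) = 1.0474

θ₁ = 1.2220, θ₂ = 1.3091, θ₃ = 1.0474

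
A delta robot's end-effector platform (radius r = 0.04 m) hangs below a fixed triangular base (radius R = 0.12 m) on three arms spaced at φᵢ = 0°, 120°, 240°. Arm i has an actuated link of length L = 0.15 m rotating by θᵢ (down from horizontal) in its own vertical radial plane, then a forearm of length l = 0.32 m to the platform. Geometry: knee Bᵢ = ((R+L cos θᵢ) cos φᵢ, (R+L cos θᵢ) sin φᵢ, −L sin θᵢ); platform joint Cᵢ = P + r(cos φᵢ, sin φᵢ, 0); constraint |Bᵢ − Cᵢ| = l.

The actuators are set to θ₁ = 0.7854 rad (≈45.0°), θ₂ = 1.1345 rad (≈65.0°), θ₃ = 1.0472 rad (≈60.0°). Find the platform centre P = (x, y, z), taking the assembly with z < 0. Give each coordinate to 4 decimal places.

(0.0524, -0.0140, -0.3965)

arm 1 at φ=0.0°: e+L cos θ1 = 0.1861;  centre 1 = (0.1861, 0.0000, -0.1061)
centre 2 = (0.1434·cos120.0°, 0.1434·sin120.0°, -0.1359) = (-0.0717, 0.1242, -0.1359)
φ3=240.0°: virtual centre (-0.0775, -0.1342, -0.1299), radius l
subtract pairs → two planes through P
linear system: -0.5155x+0.2484y = -0.0068−-0.0598z; -0.5271x+-0.2685y = -0.0050−-0.0477z
Cramer: x(z) = 0.0114-0.1035z;  y(z) = -0.0039+0.0257z
into |P−centre ₁|² = l²: 1.0114z² + 0.2481z + -0.0606 = 0;  Δ = 0.3068;  z = -0.3965 or 0.1512 → z<0 root = -0.3965
x = 0.0524, y = -0.0140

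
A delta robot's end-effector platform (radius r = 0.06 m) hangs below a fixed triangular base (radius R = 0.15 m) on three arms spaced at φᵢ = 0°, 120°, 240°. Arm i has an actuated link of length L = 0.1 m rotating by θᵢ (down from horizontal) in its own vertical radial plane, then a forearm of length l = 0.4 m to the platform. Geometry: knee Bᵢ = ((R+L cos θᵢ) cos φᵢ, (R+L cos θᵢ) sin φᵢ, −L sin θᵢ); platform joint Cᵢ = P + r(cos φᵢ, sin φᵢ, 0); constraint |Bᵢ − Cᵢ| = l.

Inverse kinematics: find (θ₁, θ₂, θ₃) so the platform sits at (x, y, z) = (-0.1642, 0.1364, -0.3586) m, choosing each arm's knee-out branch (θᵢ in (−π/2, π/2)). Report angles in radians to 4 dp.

θ₁ = 1.3965, θ₂ = -0.3486, θ₃ = 0.8728

rotate P by −φ1: (-0.1642, 0.1364, -0.3586)
  e−x'=0.2542;  (l²−L²−(e−x')²−y'²−z²)/2L = -0.3091
  √(A²+B²)=0.4396;  θ1 = -0.9541+2.3506 ≈ 1.3965
rotate P by −φ2: (0.2002, 0.0740, -0.3586)
  e−x'=-0.1102;  (l²−L²−(e−x')²−y'²−z²)/2L = 0.0189
  √(A²+B²)=0.3752;  θ2 = -1.8690+1.5204 ≈ -0.3486
rotate P by −φ3: (-0.0360, -0.2104, -0.3586)
  e−x'=0.1260;  (l²−L²−(e−x')²−y'²−z²)/2L = -0.1937
  γ=atan2(-0.3586,0.1260)=-1.2328;  ψ=arccos(-0.5097)=2.1056;  θ3=γ+ψ≈0.8728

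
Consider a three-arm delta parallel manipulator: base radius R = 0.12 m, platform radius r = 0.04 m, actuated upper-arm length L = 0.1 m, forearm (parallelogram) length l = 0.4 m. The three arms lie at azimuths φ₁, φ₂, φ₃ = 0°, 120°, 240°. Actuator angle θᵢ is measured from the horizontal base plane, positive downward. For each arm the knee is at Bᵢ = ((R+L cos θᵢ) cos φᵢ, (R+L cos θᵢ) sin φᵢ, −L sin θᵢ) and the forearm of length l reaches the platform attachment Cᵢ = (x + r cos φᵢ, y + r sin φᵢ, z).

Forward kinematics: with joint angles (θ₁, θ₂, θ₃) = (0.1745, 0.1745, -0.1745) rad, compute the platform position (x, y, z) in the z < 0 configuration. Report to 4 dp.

(-0.0234, -0.0405, -0.3603)

arm 1 at φ=0.0°: (R−r)+L cos θ1 = 0.1785;  O1 = (0.1785, 0.0000, -0.0174)
O2 = (0.1785·cos120.0°, 0.1785·sin120.0°, -0.0174) = (-0.0892, 0.1546, -0.0174)
arm 3 at φ=240.0°: (R−r)+L cos θ3 = 0.1785;  O3 = (-0.0892, -0.1546, 0.0174)
|O₂|²−|O₁|² = 0.0000;  |O₃|²−|O₁|² = 0.0000
plane₁₂: -0.5354x+0.3091y+0.0000z = 0.0000
Cramer: x(z) = 0.0000+0.0648z;  y(z) = 0.0000+0.1123z
sphere 1 gives Az²+Bz+C=0 with A=1.0168, B=0.0116, C=-0.1278;  B²−4AC=0.5201;  roots -0.3603, 0.3489;  negative root z = -0.3603
x = -0.0234, y = -0.0405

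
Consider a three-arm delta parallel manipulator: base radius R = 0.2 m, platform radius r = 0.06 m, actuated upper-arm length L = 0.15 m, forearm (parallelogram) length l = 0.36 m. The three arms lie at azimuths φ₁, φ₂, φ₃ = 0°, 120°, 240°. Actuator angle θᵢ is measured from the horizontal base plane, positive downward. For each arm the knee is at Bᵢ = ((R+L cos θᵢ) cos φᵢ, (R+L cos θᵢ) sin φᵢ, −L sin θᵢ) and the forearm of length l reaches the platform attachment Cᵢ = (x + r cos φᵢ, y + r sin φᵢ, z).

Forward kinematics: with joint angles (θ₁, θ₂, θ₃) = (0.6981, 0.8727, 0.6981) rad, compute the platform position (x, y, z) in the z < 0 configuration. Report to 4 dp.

(0.0128, -0.0221, -0.3619)

S1 = (0.2549·cos0.0°, 0.2549·sin0.0°, -0.0964) = (0.2549, 0.0000, -0.0964)
φ2=120.0°: virtual centre (-0.1182, 0.2047, -0.1149), radius l
S3 = (0.2549·cos240.0°, 0.2549·sin240.0°, -0.0964) = (-0.1275, -0.2208, -0.0964)
eliminate P² terms by subtracting sphere 1 from 2 and 3
[-0.7462 0.4095 -0.0370]·P = -0.0052;  [-0.7647 -0.4415 0.0000]·P = 0.0000
det = 0.6426;  x = 0.0036+-0.0254z,  y = -0.0062+0.0440z
into |P−S₁|² = l²: 1.0026z² + 0.2051z + -0.0571 = 0;  Δ = 0.2710;  z = -0.3619 or 0.1573 → z<0 root = -0.3619
x = 0.0128, y = -0.0221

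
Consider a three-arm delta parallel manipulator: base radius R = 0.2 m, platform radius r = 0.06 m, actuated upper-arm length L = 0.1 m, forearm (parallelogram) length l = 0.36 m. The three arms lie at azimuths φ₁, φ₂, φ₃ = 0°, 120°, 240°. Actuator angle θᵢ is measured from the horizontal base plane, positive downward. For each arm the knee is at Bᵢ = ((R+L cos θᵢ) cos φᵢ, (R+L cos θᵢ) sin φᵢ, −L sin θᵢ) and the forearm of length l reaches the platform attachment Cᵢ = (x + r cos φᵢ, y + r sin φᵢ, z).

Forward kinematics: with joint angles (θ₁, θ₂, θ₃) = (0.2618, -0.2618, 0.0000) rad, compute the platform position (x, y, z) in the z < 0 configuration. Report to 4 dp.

arm 1 at φ=0.0°: (R−r)+L cos θ1 = 0.2366;  centre 1 = (0.2366, 0.0000, -0.0259)
arm 2 at φ=120.0°: (R−r)+L cos θ2 = 0.2366;  centre 2 = (-0.1183, 0.2049, 0.0259)
arm 3 at φ=240.0°: (R−r)+L cos θ3 = 0.2400;  centre 3 = (-0.1200, -0.2078, 0.0000)
|centre ₂|²−|centre ₁|² = 0.0000;  |centre ₃|²−|centre ₁|² = 0.0010
[-0.7098 0.4098 0.1035]·P = 0.0000;  [-0.7132 -0.4157 0.0518]·P = 0.0010
Cramer: x(z) = -0.0007+0.1094z;  y(z) = -0.0012-0.0632z
sphere 1 gives Az²+Bz+C=0 with A=1.0160, B=0.0000, C=-0.0726;  B²−4AC=0.2952;  roots -0.2674, 0.2674;  negative root z = -0.2674
x = -0.0299, y = 0.0157

(-0.0299, 0.0157, -0.2674)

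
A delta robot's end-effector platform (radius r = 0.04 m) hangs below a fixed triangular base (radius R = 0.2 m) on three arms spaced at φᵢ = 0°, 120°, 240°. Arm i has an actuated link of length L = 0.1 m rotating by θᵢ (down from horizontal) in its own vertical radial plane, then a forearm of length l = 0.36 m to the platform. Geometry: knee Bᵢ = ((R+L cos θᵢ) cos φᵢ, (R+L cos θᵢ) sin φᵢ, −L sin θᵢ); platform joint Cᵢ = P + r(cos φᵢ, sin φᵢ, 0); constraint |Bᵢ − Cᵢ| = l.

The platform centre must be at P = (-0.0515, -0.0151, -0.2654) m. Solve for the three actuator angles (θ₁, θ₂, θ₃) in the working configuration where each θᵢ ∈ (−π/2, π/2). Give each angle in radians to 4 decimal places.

θ₁ = 0.6109, θ₂ = 0.0871, θ₃ = -0.1750

φ1=0.0° → target in arm frame (-0.0515, -0.0151)
  A cos θ + B sin θ = C:  0.2115·cos θ + -0.2654·sin θ = 0.0210
  θ1 = atan2(B,A) + arccos(C/0.3394) = 0.6109
φ2=120.0° → target in arm frame (0.0127, 0.0522)
  A cos θ + B sin θ = C:  0.1473·cos θ + -0.2654·sin θ = 0.1237
  θ2 = atan2(B,A) + arccos(C/0.3035) = 0.0871
arm 3 (φ=240.0°): x'=0.0388, y'=-0.0371
  A=0.1212, B=-0.2654, C=(l²−L²−A²−y'²−z²)/(2L)=0.1655
  √(A²+B²)=0.2918;  θ3 = -1.1425+0.9675 ≈ -0.1750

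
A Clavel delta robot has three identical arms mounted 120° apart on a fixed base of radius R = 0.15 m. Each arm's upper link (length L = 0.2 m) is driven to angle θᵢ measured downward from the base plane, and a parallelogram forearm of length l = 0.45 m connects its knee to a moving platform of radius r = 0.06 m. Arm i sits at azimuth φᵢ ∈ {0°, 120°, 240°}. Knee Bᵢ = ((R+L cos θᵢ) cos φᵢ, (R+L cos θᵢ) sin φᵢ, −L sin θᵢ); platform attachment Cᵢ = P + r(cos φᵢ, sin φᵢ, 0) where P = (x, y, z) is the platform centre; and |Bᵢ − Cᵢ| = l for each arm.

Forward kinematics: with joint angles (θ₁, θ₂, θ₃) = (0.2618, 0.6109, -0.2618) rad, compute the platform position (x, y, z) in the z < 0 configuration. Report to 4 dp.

(-0.0104, -0.1359, -0.3646)

arm 1 at φ=0.0°: ρ1 = 0.2832;  S1 = (0.2832, 0.0000, -0.0518)
S2 = (0.2538·cos120.0°, 0.2538·sin120.0°, -0.1147) = (-0.1269, 0.2198, -0.1147)
arm 3 at φ=240.0°: ρ3 = 0.2832;  S3 = (-0.1416, -0.2452, 0.0518)
eliminate P² terms by subtracting sphere 1 from 2 and 3
linear system: -0.8202x+0.4396y = -0.0053−-0.1259z; -0.8496x+-0.4905y = 0.0000−0.2071z
Cramer: x(z) = 0.0033+0.0377z;  y(z) = -0.0058+0.3568z
into |P−S₁|² = l²: 1.1287z² + 0.0783z + -0.1215 = 0;  Δ = 0.5546;  z = -0.3646 or 0.2952 → z<0 root = -0.3646
x = -0.0104, y = -0.1359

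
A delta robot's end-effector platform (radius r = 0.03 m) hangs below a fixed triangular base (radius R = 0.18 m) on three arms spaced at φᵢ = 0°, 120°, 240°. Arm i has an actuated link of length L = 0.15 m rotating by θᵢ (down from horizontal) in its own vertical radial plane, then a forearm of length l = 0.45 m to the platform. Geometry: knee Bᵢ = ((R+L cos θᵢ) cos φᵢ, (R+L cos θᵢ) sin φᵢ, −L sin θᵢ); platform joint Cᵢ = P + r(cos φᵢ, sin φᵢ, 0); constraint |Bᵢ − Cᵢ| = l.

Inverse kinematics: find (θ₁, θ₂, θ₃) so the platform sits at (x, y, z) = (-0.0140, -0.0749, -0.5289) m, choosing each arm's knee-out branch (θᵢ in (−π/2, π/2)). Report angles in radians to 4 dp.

θ₁ = 1.2214, θ₂ = 1.3959, θ₃ = 0.8727

φ1=0.0° → target in arm frame (-0.0140, -0.0749)
  e−x'=0.1640;  (l²−L²−(e−x')²−y'²−z²)/2L = -0.4408
  θ1 = atan2(B,A) + arccos(C/0.5537) = 1.2214
φ2=120.0° → target in arm frame (-0.0579, 0.0496)
  A=0.2079, B=-0.5289, C=(l²−L²−A²−y'²−z²)/(2L)=-0.4847
  γ=atan2(-0.5289,0.2079)=-1.1963;  ψ=arccos(-0.8529)=2.5923;  θ2=γ+ψ≈1.3959
arm 3 (φ=240.0°): x'=0.0719, y'=0.0253
  A cos θ + B sin θ = C:  0.0781·cos θ + -0.5289·sin θ = -0.3549
  √(A²+B²)=0.5346;  θ3 = -1.4241+2.2968 ≈ 0.8727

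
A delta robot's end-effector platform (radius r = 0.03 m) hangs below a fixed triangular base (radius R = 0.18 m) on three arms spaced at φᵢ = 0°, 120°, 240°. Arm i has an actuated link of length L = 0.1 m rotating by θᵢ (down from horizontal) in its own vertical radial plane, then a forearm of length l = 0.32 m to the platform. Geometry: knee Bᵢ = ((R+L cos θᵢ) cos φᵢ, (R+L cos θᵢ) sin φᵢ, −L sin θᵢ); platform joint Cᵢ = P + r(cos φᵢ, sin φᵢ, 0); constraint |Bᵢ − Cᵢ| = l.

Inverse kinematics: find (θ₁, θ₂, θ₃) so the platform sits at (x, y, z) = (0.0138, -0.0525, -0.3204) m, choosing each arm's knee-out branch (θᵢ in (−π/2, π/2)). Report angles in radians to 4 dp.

φ1=0.0° → target in arm frame (0.0138, -0.0525)
  e−x'=0.1362;  (l²−L²−(e−x')²−y'²−z²)/2L = -0.1578
  θ1 = atan2(B,A) + arccos(C/0.3481) = 0.8724
arm 2 (φ=120.0°): x'=-0.0524, y'=0.0143
  A cos θ + B sin θ = C:  0.2024·cos θ + -0.3204·sin θ = -0.2571
  θ2 = atan2(B,A) + arccos(C/0.3790) = 1.3088
rotate P by −φ3: (0.0386, 0.0382, -0.3204)
  A cos θ + B sin θ = C:  0.1114·cos θ + -0.3204·sin θ = -0.1207
  θ3 = atan2(B,A) + arccos(C/0.3392) = 0.6984

θ₁ = 0.8724, θ₂ = 1.3088, θ₃ = 0.6984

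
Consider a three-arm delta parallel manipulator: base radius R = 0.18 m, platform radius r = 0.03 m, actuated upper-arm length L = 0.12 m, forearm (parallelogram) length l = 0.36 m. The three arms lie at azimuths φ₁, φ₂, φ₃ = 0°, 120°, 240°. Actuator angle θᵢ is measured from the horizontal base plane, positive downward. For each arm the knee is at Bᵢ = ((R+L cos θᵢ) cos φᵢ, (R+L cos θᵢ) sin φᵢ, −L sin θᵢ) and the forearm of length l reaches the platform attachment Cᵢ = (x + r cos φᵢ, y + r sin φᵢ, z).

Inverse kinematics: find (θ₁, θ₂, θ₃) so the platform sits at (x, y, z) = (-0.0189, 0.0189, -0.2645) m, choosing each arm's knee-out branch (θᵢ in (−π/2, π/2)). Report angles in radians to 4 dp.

θ₁ = 0.3494, θ₂ = 0.0005, θ₃ = 0.2618

rotate P by −φ1: (-0.0189, 0.0189, -0.2645)
  A=0.1689, B=-0.2645, C=(l²−L²−A²−y'²−z²)/(2L)=0.0681
  √(A²+B²)=0.3138;  θ1 = -1.0025+1.3519 ≈ 0.3494
rotate P by −φ2: (0.0258, 0.0069, -0.2645)
  A cos θ + B sin θ = C:  0.1242·cos θ + -0.2645·sin θ = 0.1240
  γ=atan2(-0.2645,0.1242)=-1.1318;  ψ=arccos(0.4245)=1.1324;  θ2=γ+ψ≈0.0005
rotate P by −φ3: (-0.0069, -0.0258, -0.2645)
  A cos θ + B sin θ = C:  0.1569·cos θ + -0.2645·sin θ = 0.0831
  θ3 = atan2(B,A) + arccos(C/0.3075) = 0.2618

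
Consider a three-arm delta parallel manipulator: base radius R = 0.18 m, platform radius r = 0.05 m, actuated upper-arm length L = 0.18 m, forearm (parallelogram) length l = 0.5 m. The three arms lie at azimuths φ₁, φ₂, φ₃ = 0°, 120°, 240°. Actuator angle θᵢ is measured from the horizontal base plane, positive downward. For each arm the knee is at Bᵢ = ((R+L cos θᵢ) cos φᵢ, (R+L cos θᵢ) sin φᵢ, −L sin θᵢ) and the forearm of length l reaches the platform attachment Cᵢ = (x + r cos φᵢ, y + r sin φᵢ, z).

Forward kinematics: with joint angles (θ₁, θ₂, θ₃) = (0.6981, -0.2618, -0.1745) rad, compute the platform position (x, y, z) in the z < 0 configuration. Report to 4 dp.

φ1=0.0°: virtual centre (0.2679, 0.0000, -0.1157), radius l
arm 2 at φ=120.0°: e+L cos θ2 = 0.3039;  O2 = (-0.1519, 0.2632, 0.0466)
arm 3 at φ=240.0°: e+L cos θ3 = 0.3073;  O3 = (-0.1536, -0.2661, 0.0313)
eliminate P² terms by subtracting sphere 1 from 2 and 3
plane₁₂: -0.8396x+0.5263y+0.3246z = 0.0094
det = 0.8906;  x = -0.0116+0.3676z,  y = -0.0008+-0.0302z
into |P−O₁|² = l²: 1.1361z² + 0.0259z + -0.1585 = 0;  Δ = 0.7208;  z = -0.3851 or 0.3623 → z<0 root = -0.3851
x = -0.1532, y = 0.0108

(-0.1532, 0.0108, -0.3851)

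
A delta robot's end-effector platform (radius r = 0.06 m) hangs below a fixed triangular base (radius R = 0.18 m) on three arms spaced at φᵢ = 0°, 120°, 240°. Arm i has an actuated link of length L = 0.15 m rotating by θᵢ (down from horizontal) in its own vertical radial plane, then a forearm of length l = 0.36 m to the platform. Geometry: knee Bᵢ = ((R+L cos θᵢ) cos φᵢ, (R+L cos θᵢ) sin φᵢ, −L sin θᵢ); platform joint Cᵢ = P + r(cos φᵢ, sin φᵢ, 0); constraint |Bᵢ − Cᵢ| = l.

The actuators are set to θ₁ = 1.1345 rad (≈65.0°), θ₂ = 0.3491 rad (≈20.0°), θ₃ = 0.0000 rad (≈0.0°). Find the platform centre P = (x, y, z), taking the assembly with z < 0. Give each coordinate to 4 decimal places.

S1 = (0.1834·cos0.0°, 0.1834·sin0.0°, -0.1359) = (0.1834, 0.0000, -0.1359)
S2 = (0.2610·cos120.0°, 0.2610·sin120.0°, -0.0513) = (-0.1305, 0.2260, -0.0513)
φ3=240.0°: virtual centre (-0.1350, -0.2338, 0.0000), radius l
subtract pairs → two planes through P
linear system: -0.6277x+0.4520y = 0.0186−0.1693z; -0.6368x+-0.4677y = 0.0208−0.2719z
Cramer: x(z) = -0.0311+0.3476z;  y(z) = -0.0021+0.1082z
into |P−S₁|² = l²: 1.1325z² + 0.1223z + -0.0651 = 0;  Δ = 0.3098;  z = -0.2998 or 0.1917 → z<0 root = -0.2998
x = -0.1353, y = -0.0345

(-0.1353, -0.0345, -0.2998)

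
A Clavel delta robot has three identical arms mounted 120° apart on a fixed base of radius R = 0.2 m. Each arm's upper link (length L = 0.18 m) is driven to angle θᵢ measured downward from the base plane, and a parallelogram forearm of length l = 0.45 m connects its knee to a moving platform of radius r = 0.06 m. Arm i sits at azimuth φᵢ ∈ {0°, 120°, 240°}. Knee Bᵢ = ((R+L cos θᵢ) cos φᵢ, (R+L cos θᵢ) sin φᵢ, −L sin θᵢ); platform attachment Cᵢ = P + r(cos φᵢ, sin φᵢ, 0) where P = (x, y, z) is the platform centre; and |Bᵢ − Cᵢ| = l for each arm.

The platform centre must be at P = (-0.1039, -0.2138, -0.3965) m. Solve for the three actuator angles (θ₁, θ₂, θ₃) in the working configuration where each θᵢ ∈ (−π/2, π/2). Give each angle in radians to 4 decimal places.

rotate P by −φ1: (-0.1039, -0.2138, -0.3965)
  A cos θ + B sin θ = C:  0.2439·cos θ + -0.3965·sin θ = -0.2564
  θ1 = atan2(B,A) + arccos(C/0.4655) = 1.1348
rotate P by −φ2: (-0.1332, 0.1969, -0.3965)
  A cos θ + B sin θ = C:  0.2732·cos θ + -0.3965·sin θ = -0.2792
  √(A²+B²)=0.4815;  θ2 = -0.9675+2.1894 ≈ 1.2219
arm 3 (φ=240.0°): x'=0.2371, y'=0.0169
  A=-0.0971, B=-0.3965, C=(l²−L²−A²−y'²−z²)/(2L)=0.0088
  √(A²+B²)=0.4082;  θ3 = -1.8110+1.5492 ≈ -0.2618

θ₁ = 1.1348, θ₂ = 1.2219, θ₃ = -0.2618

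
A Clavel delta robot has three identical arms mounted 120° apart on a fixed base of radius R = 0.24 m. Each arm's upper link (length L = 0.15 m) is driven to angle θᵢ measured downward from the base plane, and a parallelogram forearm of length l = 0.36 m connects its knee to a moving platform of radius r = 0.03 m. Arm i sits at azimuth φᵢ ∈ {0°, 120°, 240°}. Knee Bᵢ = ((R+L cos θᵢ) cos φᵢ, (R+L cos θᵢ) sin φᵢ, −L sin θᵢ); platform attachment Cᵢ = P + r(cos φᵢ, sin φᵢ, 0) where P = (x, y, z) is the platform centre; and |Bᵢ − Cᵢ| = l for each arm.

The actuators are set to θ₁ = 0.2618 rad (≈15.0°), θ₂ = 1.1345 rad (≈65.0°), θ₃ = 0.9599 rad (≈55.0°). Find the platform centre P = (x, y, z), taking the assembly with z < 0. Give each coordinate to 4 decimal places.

(0.0791, -0.0186, -0.2695)

φ1=0.0°: virtual centre (0.3549, 0.0000, -0.0388), radius l
arm 2 at φ=120.0°: e+L cos θ2 = 0.2734;  centre 2 = (-0.1367, 0.2368, -0.1359)
arm 3 at φ=240.0°: e+L cos θ3 = 0.2960;  centre 3 = (-0.1480, -0.2564, -0.1229)
|centre ₂|²−|centre ₁|² = -0.0342;  |centre ₃|²−|centre ₁|² = -0.0247
plane₁₂: -0.9832x+0.4735y+-0.1943z = -0.0342
det = 0.9804;  x = 0.0298+-0.1828z,  y = -0.0103+0.0307z
into |P−centre ₁|² = l²: 1.0344z² + 0.1958z + -0.0223 = 0;  Δ = 0.1307;  z = -0.2695 or 0.0801 → z<0 root = -0.2695
x = 0.0791, y = -0.0186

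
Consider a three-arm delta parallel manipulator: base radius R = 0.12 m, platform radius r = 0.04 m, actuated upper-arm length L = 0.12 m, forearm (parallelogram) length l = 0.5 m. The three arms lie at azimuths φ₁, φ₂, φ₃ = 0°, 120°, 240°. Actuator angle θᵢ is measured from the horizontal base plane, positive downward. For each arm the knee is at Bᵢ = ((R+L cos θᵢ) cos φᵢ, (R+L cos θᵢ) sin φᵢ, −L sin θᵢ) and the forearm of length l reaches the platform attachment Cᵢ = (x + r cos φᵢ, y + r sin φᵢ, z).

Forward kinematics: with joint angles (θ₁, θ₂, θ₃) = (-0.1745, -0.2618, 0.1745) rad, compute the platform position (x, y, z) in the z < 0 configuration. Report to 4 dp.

(0.0236, 0.0667, -0.4429)

φ1=0.0°: virtual centre (0.1982, 0.0000, 0.0208), radius l
arm 2 at φ=120.0°: e+L cos θ2 = 0.1959;  O2 = (-0.0980, 0.1697, 0.0311)
arm 3 at φ=240.0°: e+L cos θ3 = 0.1982;  O3 = (-0.0991, -0.1716, -0.0208)
|O₂|²−|O₁|² = -0.0004;  |O₃|²−|O₁|² = 0.0000
plane₁₂: -0.5923x+0.3393y+0.0204z = -0.0004
Cramer: x(z) = 0.0003-0.0525z;  y(z) = -0.0005-0.1519z
sphere 1 gives Az²+Bz+C=0 with A=1.0258, B=-0.0207, C=-0.2104;  B²−4AC=0.8638;  roots -0.4429, 0.4631;  negative root z = -0.4429
x = 0.0236, y = 0.0667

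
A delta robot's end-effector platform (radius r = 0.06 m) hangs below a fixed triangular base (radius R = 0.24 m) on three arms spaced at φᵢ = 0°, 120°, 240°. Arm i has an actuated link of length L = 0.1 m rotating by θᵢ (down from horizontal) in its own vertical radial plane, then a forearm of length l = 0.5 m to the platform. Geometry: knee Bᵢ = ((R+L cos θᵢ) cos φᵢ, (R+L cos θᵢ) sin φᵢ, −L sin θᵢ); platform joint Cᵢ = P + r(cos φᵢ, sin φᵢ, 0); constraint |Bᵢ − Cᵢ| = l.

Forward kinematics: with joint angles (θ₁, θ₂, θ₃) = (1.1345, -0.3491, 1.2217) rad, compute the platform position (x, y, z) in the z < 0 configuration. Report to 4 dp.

(-0.0800, 0.1581, -0.4562)

arm 1 at φ=0.0°: ρ1 = 0.2223;  O1 = (0.2223, 0.0000, -0.0906)
φ2=120.0°: virtual centre (-0.1370, 0.2373, 0.0342), radius l
φ3=240.0°: virtual centre (-0.1071, -0.1855, -0.0940), radius l
|O₂|²−|O₁|² = 0.0186;  |O₃|²−|O₁|² = -0.0029
plane₁₂: -0.7185x+0.4745y+0.2497z = 0.0186
det = 0.5791;  x = -0.0095+0.1545z,  y = 0.0248+-0.2923z
quadratic in z: (1.1093)z²+(0.0952)z+(-0.1874)=0, √Δ=0.9169 → z ∈ {-0.4562, 0.3704}; z = -0.4562 (taking z<0)
x = -0.0800, y = 0.1581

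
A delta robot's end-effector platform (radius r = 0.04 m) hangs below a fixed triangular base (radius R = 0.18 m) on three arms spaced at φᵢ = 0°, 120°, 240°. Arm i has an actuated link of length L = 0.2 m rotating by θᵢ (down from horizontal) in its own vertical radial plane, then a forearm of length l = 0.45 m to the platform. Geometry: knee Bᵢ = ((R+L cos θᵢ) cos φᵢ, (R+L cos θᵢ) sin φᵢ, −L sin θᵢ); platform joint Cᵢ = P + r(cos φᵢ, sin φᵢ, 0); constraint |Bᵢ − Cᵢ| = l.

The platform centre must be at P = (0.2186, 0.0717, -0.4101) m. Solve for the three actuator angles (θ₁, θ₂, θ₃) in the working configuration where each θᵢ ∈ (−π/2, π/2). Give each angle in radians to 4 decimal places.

θ₁ = -0.0874, θ₂ = 0.9600, θ₃ = 1.3089

arm 1 (φ=0.0°): x'=0.2186, y'=0.0717
  e−x'=-0.0786;  (l²−L²−(e−x')²−y'²−z²)/2L = -0.0425
  √(A²+B²)=0.4176;  θ1 = -1.7602+1.6728 ≈ -0.0874
φ2=120.0° → target in arm frame (-0.0472, -0.2252)
  A=0.1872, B=-0.4101, C=(l²−L²−A²−y'²−z²)/(2L)=-0.2286
  θ2 = atan2(B,A) + arccos(C/0.4508) = 0.9600
rotate P by −φ3: (-0.1714, 0.1535, -0.4101)
  A cos θ + B sin θ = C:  0.3114·cos θ + -0.4101·sin θ = -0.3155
  γ=atan2(-0.4101,0.3114)=-0.9214;  ψ=arccos(-0.6127)=2.2303;  θ3=γ+ψ≈1.3089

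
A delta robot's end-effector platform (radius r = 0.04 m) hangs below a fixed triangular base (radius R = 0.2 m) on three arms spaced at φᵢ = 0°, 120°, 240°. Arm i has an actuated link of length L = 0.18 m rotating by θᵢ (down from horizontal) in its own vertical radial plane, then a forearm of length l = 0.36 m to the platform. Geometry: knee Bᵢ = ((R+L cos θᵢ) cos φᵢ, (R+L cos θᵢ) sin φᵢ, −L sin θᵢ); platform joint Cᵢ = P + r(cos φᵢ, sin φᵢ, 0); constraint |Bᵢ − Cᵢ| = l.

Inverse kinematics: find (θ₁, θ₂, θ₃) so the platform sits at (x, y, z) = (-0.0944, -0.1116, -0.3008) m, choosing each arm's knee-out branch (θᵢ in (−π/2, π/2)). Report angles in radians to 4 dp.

θ₁ = 1.2219, θ₂ = 1.0471, θ₃ = 0.0003

rotate P by −φ1: (-0.0944, -0.1116, -0.3008)
  A=0.2544, B=-0.3008, C=(l²−L²−A²−y'²−z²)/(2L)=-0.1957
  √(A²+B²)=0.3940;  θ1 = -0.8688+2.0907 ≈ 1.2219
arm 2 (φ=120.0°): x'=-0.0494, y'=0.1376
  A=0.2094, B=-0.3008, C=(l²−L²−A²−y'²−z²)/(2L)=-0.1558
  γ=atan2(-0.3008,0.2094)=-0.9626;  ψ=arccos(-0.4249)=2.0097;  θ2=γ+ψ≈1.0471
arm 3 (φ=240.0°): x'=0.1438, y'=-0.0260
  A cos θ + B sin θ = C:  0.0162·cos θ + -0.3008·sin θ = 0.0161
  γ=atan2(-0.3008,0.0162)=-1.5172;  ψ=arccos(0.0533)=1.5174;  θ3=γ+ψ≈0.0003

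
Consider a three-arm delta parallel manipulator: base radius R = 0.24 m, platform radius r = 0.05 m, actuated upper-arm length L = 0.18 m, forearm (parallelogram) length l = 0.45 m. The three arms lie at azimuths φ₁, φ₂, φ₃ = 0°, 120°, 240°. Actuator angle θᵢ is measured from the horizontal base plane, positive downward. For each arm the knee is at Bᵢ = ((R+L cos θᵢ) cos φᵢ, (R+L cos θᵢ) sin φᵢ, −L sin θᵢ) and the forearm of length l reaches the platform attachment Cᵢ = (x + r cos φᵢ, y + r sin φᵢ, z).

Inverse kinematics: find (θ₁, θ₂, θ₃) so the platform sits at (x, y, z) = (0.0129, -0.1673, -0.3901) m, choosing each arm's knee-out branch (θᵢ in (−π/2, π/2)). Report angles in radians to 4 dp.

arm 1 (φ=0.0°): x'=0.0129, y'=-0.1673
  A=0.1771, B=-0.3901, C=(l²−L²−A²−y'²−z²)/(2L)=-0.1151
  √(A²+B²)=0.4284;  θ1 = -1.1446+1.8428 ≈ 0.6981
rotate P by −φ2: (-0.1513, 0.0725, -0.3901)
  e−x'=0.3413;  (l²−L²−(e−x')²−y'²−z²)/2L = -0.2884
  θ2 = atan2(B,A) + arccos(C/0.5184) = 1.3090
φ3=240.0° → target in arm frame (0.1384, 0.0948)
  A cos θ + B sin θ = C:  0.0516·cos θ + -0.3901·sin θ = 0.0174
  γ=atan2(-0.3901,0.0516)=-1.4394;  ψ=arccos(0.0443)=1.5265;  θ3=γ+ψ≈0.0871

θ₁ = 0.6981, θ₂ = 1.3090, θ₃ = 0.0871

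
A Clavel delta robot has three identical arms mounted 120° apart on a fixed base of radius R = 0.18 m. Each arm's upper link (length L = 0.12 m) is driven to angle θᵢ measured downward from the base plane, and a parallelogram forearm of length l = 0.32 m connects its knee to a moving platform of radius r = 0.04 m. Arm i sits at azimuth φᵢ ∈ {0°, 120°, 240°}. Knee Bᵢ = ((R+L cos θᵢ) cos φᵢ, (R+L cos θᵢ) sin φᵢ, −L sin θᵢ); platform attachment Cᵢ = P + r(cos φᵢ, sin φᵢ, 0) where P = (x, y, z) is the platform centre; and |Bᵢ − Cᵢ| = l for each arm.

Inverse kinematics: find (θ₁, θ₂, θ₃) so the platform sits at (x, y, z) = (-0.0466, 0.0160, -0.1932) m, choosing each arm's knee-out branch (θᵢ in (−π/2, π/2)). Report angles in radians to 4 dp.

θ₁ = 0.5236, θ₂ = -0.3490, θ₃ = 0.0009

arm 1 (φ=0.0°): x'=-0.0466, y'=0.0160
  e−x'=0.1866;  (l²−L²−(e−x')²−y'²−z²)/2L = 0.0650
  θ1 = atan2(B,A) + arccos(C/0.2686) = 0.5236
rotate P by −φ2: (0.0372, 0.0324, -0.1932)
  A=0.1028, B=-0.1932, C=(l²−L²−A²−y'²−z²)/(2L)=0.1627
  γ=atan2(-0.1932,0.1028)=-1.0816;  ψ=arccos(0.7434)=0.7326;  θ2=γ+ψ≈-0.3490
arm 3 (φ=240.0°): x'=0.0094, y'=-0.0484
  A=0.1306, B=-0.1932, C=(l²−L²−A²−y'²−z²)/(2L)=0.1304
  θ3 = atan2(B,A) + arccos(C/0.2332) = 0.0009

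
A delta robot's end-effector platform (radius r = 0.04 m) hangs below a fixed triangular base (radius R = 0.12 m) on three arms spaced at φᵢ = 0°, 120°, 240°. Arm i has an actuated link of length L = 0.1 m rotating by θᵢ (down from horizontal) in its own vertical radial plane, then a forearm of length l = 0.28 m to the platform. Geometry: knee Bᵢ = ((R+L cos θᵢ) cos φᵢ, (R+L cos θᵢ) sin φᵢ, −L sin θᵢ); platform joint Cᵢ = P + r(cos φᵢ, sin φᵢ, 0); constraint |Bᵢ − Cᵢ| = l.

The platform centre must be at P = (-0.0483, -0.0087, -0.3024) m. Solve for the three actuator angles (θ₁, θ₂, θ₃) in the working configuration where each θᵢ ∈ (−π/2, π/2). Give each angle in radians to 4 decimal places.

φ1=0.0° → target in arm frame (-0.0483, -0.0087)
  A=0.1283, B=-0.3024, C=(l²−L²−A²−y'²−z²)/(2L)=-0.1979
  γ=atan2(-0.3024,0.1283)=-1.1695;  ψ=arccos(-0.6025)=2.2174;  θ1=γ+ψ≈1.0479
φ2=120.0° → target in arm frame (0.0166, 0.0462)
  A cos θ + B sin θ = C:  0.0634·cos θ + -0.3024·sin θ = -0.1460
  γ=atan2(-0.3024,0.0634)=-1.3642;  ψ=arccos(-0.4725)=2.0629;  θ2=γ+ψ≈0.6987
φ3=240.0° → target in arm frame (0.0317, -0.0375)
  A cos θ + B sin θ = C:  0.0483·cos θ + -0.3024·sin θ = -0.1339
  θ3 = atan2(B,A) + arccos(C/0.3062) = 0.6111

θ₁ = 1.0479, θ₂ = 0.6987, θ₃ = 0.6111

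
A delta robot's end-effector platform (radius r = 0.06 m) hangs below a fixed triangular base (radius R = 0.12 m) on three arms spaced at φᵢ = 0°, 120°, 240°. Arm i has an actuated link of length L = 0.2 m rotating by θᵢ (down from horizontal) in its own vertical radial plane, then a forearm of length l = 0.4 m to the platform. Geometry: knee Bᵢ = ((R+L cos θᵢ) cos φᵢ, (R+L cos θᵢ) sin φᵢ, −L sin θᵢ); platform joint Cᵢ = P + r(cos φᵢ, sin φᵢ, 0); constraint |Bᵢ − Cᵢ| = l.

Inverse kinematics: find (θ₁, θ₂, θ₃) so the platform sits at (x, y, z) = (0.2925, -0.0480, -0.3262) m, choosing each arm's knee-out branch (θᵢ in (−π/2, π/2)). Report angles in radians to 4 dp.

θ₁ = -0.3491, θ₂ = 1.3092, θ₃ = 1.1346

φ1=0.0° → target in arm frame (0.2925, -0.0480)
  A=-0.2325, B=-0.3262, C=(l²−L²−A²−y'²−z²)/(2L)=-0.1069
  γ=atan2(-0.3262,-0.2325)=-2.1900;  ψ=arccos(-0.2669)=1.8410;  θ1=γ+ψ≈-0.3491
rotate P by −φ2: (-0.1878, -0.2293, -0.3262)
  A=0.2478, B=-0.3262, C=(l²−L²−A²−y'²−z²)/(2L)=-0.2510
  √(A²+B²)=0.4097;  θ2 = -0.9211+2.2303 ≈ 1.3092
φ3=240.0° → target in arm frame (-0.1047, 0.2773)
  e−x'=0.1647;  (l²−L²−(e−x')²−y'²−z²)/2L = -0.2261
  γ=atan2(-0.3262,0.1647)=-1.1033;  ψ=arccos(-0.6187)=2.2378;  θ3=γ+ψ≈1.1346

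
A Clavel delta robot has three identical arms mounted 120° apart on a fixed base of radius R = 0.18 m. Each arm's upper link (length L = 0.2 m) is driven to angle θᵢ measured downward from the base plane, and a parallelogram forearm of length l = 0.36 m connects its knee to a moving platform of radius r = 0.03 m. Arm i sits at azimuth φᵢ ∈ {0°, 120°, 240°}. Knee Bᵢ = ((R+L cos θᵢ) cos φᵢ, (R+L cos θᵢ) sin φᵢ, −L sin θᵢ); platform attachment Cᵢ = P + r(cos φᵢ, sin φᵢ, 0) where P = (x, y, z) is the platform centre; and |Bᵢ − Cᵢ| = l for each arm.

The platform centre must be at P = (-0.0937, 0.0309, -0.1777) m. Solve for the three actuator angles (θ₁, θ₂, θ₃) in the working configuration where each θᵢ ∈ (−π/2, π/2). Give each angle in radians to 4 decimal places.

arm 1 (φ=0.0°): x'=-0.0937, y'=0.0309
  e−x'=0.2437;  (l²−L²−(e−x')²−y'²−z²)/2L = -0.0058
  γ=atan2(-0.1777,0.2437)=-0.6300;  ψ=arccos(-0.0192)=1.5900;  θ1=γ+ψ≈0.9600
rotate P by −φ2: (0.0736, 0.0657, -0.1777)
  A=0.0764, B=-0.1777, C=(l²−L²−A²−y'²−z²)/(2L)=0.1197
  √(A²+B²)=0.1934;  θ2 = -1.1648+0.9037 ≈ -0.2611
arm 3 (φ=240.0°): x'=0.0201, y'=-0.0966
  A=0.1299, B=-0.1777, C=(l²−L²−A²−y'²−z²)/(2L)=0.0795
  γ=atan2(-0.1777,0.1299)=-0.9395;  ψ=arccos(0.3613)=1.2011;  θ3=γ+ψ≈0.2616

θ₁ = 0.9600, θ₂ = -0.2611, θ₃ = 0.2616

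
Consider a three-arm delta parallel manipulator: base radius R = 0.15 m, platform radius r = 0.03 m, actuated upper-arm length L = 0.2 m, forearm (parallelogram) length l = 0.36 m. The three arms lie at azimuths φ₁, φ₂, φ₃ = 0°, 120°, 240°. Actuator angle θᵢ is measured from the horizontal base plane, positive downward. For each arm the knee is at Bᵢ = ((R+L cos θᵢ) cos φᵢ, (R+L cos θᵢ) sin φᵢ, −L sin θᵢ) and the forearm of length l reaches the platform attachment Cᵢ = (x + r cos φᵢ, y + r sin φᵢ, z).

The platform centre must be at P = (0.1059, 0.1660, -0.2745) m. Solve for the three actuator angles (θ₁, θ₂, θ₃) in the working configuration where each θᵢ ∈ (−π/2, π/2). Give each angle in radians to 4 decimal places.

arm 1 (φ=0.0°): x'=0.1059, y'=0.1660
  A cos θ + B sin θ = C:  0.0141·cos θ + -0.2745·sin θ = -0.0338
  √(A²+B²)=0.2749;  θ1 = -1.5195+1.6939 ≈ 0.1745
φ2=120.0° → target in arm frame (0.0908, -0.1747)
  A=0.0292, B=-0.2745, C=(l²−L²−A²−y'²−z²)/(2L)=-0.0428
  θ2 = atan2(B,A) + arccos(C/0.2760) = 0.2617
rotate P by −φ3: (-0.1967, 0.0087, -0.2745)
  A cos θ + B sin θ = C:  0.3167·cos θ + -0.2745·sin θ = -0.2153
  √(A²+B²)=0.4191;  θ3 = -0.7141+2.1104 ≈ 1.3963

θ₁ = 0.1745, θ₂ = 0.2617, θ₃ = 1.3963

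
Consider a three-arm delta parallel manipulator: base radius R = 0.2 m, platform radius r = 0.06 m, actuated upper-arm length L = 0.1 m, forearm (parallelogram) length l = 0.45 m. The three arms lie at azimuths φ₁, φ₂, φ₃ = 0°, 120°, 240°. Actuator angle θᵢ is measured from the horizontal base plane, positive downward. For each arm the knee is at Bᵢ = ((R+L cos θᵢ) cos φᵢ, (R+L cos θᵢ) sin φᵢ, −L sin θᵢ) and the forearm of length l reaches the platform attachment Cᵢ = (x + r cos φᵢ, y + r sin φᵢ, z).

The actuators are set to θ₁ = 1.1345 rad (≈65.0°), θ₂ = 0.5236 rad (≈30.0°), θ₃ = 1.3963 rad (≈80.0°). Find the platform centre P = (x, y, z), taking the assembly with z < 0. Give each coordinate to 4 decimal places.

(-0.0227, 0.0967, -0.4794)

arm 1 at φ=0.0°: (R−r)+L cos θ1 = 0.1823;  O1 = (0.1823, 0.0000, -0.0906)
φ2=120.0°: virtual centre (-0.1133, 0.1962, -0.0500), radius l
O3 = (0.1574·cos240.0°, 0.1574·sin240.0°, -0.0985) = (-0.0787, -0.1363, -0.0985)
subtract pairs → two planes through P
plane₁₂: -0.5911x+0.3925y+0.0813z = 0.0124
Cramer: x(z) = -0.0018+0.0437z;  y(z) = 0.0290-0.1412z
quadratic in z: (1.0219)z²+(0.1570)z+(-0.1596)=0, √Δ=0.8228 → z ∈ {-0.4794, 0.3258}; z = -0.4794 (taking z<0)
x = -0.0227, y = 0.0967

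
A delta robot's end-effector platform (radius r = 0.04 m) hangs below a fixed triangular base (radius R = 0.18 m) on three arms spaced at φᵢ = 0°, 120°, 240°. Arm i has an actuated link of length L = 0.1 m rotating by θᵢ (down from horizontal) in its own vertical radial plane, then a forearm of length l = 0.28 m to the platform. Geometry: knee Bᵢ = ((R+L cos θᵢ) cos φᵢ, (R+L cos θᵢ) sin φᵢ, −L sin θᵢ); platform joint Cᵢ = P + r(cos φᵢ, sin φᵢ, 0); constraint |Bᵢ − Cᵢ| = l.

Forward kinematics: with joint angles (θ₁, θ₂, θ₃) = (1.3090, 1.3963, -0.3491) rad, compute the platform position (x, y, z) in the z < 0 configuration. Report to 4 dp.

(-0.0564, -0.1130, -0.2240)

O1 = (0.1659·cos0.0°, 0.1659·sin0.0°, -0.0966) = (0.1659, 0.0000, -0.0966)
arm 2 at φ=120.0°: (R−r)+L cos θ2 = 0.1574;  O2 = (-0.0787, 0.1363, -0.0985)
O3 = (0.2340·cos240.0°, 0.2340·sin240.0°, 0.0342) = (-0.1170, -0.2026, 0.0342)
subtract pairs → two planes through P
[-0.4891 0.2726 -0.0038]·P = -0.0024;  [-0.5657 -0.4052 0.2616]·P = 0.0191
Cramer: x(z) = -0.0120+0.1980z;  y(z) = -0.0303+0.3691z
into |P−O₁|² = l²: 1.1755z² + 0.1004z + -0.0365 = 0;  Δ = 0.1817;  z = -0.2240 or 0.1386 → z<0 root = -0.2240
x = -0.0564, y = -0.1130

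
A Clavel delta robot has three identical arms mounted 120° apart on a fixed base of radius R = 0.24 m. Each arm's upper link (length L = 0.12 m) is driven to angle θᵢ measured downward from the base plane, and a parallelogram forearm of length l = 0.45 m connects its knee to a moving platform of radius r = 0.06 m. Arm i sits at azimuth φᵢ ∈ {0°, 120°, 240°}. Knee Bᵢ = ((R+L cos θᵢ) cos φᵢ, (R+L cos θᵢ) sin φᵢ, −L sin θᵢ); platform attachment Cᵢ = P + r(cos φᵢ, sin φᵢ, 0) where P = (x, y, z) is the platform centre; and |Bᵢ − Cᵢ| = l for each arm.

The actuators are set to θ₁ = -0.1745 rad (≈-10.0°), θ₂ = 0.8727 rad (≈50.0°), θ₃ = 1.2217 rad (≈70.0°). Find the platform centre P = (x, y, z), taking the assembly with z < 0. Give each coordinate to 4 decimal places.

arm 1 at φ=0.0°: e+L cos θ1 = 0.2982;  O1 = (0.2982, 0.0000, 0.0208)
φ2=120.0°: virtual centre (-0.1286, 0.2227, -0.0919), radius l
φ3=240.0°: virtual centre (-0.1105, -0.1914, -0.1128), radius l
subtract pairs → two planes through P
linear system: -0.8535x+0.4454y = -0.0148−-0.2255z; -0.8174x+-0.3829y = -0.0278−-0.2672z
det = 0.6908;  x = 0.0261+-0.2972z,  y = 0.0168+-0.0633z
into |P−O₁|² = l²: 1.0924z² + 0.1180z + -0.1278 = 0;  Δ = 0.5721;  z = -0.4002 or 0.2922 → z<0 root = -0.4002
x = 0.1451, y = 0.0421

(0.1451, 0.0421, -0.4002)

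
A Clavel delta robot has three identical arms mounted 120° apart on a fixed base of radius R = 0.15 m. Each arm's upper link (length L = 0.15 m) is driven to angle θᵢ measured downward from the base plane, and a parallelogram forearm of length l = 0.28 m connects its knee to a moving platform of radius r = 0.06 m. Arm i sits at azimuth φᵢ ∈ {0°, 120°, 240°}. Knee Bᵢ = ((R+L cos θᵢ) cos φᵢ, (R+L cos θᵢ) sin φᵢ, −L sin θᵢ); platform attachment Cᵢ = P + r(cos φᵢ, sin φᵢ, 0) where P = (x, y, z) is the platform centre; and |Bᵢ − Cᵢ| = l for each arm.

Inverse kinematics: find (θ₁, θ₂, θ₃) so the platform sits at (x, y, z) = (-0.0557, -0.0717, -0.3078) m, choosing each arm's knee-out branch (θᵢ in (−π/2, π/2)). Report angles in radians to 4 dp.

arm 1 (φ=0.0°): x'=-0.0557, y'=-0.0717
  A=0.1457, B=-0.3078, C=(l²−L²−A²−y'²−z²)/(2L)=-0.2174
  √(A²+B²)=0.3405;  θ1 = -1.1287+2.2631 ≈ 1.1344
rotate P by −φ2: (-0.0342, 0.0841, -0.3078)
  e−x'=0.1242;  (l²−L²−(e−x')²−y'²−z²)/2L = -0.2045
  θ2 = atan2(B,A) + arccos(C/0.3319) = 1.0474
rotate P by −φ3: (0.0899, -0.0124, -0.3078)
  A cos θ + B sin θ = C:  0.0001·cos θ + -0.3078·sin θ = -0.1300
  √(A²+B²)=0.3078;  θ3 = -1.5706+2.0068 ≈ 0.4362

θ₁ = 1.1344, θ₂ = 1.0474, θ₃ = 0.4362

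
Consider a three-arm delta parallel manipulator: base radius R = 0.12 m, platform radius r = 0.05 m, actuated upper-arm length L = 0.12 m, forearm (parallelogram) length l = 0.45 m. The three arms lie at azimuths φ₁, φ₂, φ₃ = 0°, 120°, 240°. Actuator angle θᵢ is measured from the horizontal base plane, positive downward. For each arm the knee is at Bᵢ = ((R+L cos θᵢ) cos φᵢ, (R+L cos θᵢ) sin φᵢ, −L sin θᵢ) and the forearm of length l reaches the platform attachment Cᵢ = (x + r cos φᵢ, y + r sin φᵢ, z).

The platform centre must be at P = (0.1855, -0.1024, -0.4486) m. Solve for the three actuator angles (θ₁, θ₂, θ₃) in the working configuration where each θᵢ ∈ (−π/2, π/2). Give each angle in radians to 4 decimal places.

θ₁ = 0.0870, θ₂ = 1.3085, θ₃ = 0.7848

arm 1 (φ=0.0°): x'=0.1855, y'=-0.1024
  e−x'=-0.1155;  (l²−L²−(e−x')²−y'²−z²)/2L = -0.1540
  γ=atan2(-0.4486,-0.1155)=-1.8228;  ψ=arccos(-0.3325)=1.9098;  θ1=γ+ψ≈0.0870
rotate P by −φ2: (-0.1814, -0.1094, -0.4486)
  A=0.2514, B=-0.4486, C=(l²−L²−A²−y'²−z²)/(2L)=-0.3681
  √(A²+B²)=0.5143;  θ2 = -1.0599+2.3685 ≈ 1.3085
rotate P by −φ3: (-0.0041, 0.2118, -0.4486)
  A cos θ + B sin θ = C:  0.0741·cos θ + -0.4486·sin θ = -0.2646
  γ=atan2(-0.4486,0.0741)=-1.4072;  ψ=arccos(-0.5820)=2.1920;  θ3=γ+ψ≈0.7848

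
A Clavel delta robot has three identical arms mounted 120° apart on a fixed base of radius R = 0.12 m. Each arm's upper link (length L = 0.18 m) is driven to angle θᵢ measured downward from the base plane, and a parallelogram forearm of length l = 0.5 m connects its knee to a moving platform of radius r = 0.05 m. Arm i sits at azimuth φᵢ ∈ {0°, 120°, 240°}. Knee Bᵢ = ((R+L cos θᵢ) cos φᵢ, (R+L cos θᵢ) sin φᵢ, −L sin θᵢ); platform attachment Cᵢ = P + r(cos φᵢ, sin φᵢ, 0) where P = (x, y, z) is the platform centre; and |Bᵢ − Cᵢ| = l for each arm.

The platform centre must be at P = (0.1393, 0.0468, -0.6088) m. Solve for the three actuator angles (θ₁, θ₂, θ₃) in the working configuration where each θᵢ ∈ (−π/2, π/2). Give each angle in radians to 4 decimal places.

rotate P by −φ1: (0.1393, 0.0468, -0.6088)
  A=-0.0693, B=-0.6088, C=(l²−L²−A²−y'²−z²)/(2L)=-0.4445
  γ=atan2(-0.6088,-0.0693)=-1.6841;  ψ=arccos(-0.7255)=2.3825;  θ1=γ+ψ≈0.6984
rotate P by −φ2: (-0.0291, -0.1440, -0.6088)
  A cos θ + B sin θ = C:  0.0991·cos θ + -0.6088·sin θ = -0.5100
  θ2 = atan2(B,A) + arccos(C/0.6168) = 1.1349
rotate P by −φ3: (-0.1102, 0.0972, -0.6088)
  A=0.1802, B=-0.6088, C=(l²−L²−A²−y'²−z²)/(2L)=-0.5415
  √(A²+B²)=0.6349;  θ3 = -1.2831+2.5924 ≈ 1.3094

θ₁ = 0.6984, θ₂ = 1.1349, θ₃ = 1.3094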